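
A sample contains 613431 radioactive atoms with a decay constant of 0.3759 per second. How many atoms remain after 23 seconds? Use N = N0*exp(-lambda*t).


N = N0 * exp(-lambda * t)
N = 613431 * exp(-0.3759 * 23)
N = 107.89

107.89


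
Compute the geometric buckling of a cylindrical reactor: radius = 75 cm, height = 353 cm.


B^2 = (2.405/R)^2 + (pi/H)^2
B^2 = (2.405/75)^2 + (pi/353)^2
B^2 = 0.0011075 /cm^2

0.0011075


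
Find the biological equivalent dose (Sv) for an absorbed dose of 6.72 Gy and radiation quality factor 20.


H = D * Q
H = 6.72 * 20
H = 134.40 Sv

134.40


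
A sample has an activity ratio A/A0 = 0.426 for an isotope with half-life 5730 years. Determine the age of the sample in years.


lambda = ln(2) / t_half = ln(2) / 5730 = 1.209681e-04 /yr
t = -ln(A/A0) / lambda
t = -ln(0.426) / 1.209681e-04
t = 7054.1 yr

7054.1


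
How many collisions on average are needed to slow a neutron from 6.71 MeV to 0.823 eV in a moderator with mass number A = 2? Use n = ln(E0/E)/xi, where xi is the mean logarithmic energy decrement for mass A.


xi = 1 + (A-1)^2/(2A)*ln((A-1)/(A+1)) = 0.7253469 (for A = 2)
n = ln(E0/E) / xi
n = ln(6.71e6 / 0.823) / 0.7253469
n = ln(8.153098e+06) / 0.7253469 = 21.940

21.940


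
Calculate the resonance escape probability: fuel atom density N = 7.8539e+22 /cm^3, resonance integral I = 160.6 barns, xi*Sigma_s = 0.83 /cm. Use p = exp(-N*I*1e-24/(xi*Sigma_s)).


p = exp(-N * I * 1e-24 / (xi*Sigma_s))
p = exp(-7.8539e+22 * 160.6 * 1e-24 / 0.83)
p = 2.5125e-07

2.5125e-07


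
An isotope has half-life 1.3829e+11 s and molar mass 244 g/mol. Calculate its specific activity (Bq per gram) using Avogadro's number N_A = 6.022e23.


lambda = ln(2) / t_half = ln(2) / 1.3829e+11 = 5.012273e-12 /s
SA = lambda * N_A / M
SA = 5.012273e-12 * 6.022e23 / 244
SA = 1.2370e+10 Bq/g

1.2370e+10


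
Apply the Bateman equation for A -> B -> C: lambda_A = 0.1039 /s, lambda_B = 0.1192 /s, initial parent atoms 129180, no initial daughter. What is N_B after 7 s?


N_B(t) = lambda_A * N_A0 / (lambda_B - lambda_A) * [exp(-lambda_A*t) - exp(-lambda_B*t)]
exp(-0.1039*7) = 0.4832119; exp(-0.1192*7) = 0.4341349
N_B = 0.1039 * 129180 / (0.1192 - 0.1039) * (0.4832119 - 0.4341349)
N_B = 43052

43052


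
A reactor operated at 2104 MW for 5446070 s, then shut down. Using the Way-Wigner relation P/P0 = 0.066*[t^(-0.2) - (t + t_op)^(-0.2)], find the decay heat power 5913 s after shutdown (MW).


P/P0 = 0.066 * [t^(-0.2) - (t + t_op)^(-0.2)]
P/P0 = 0.066 * [5913^(-0.2) - (5913 + 5446070)^(-0.2)]
P/P0 = 0.066 * [0.1760510 - 0.04494580] = 0.008652943
P = 2104 * 0.008652943 = 18.206 MW

18.206


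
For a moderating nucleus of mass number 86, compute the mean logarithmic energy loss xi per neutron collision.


xi = 1 + (A-1)^2/(2A) * ln((A-1)/(A+1))
xi = 1 + (86-1)^2/(2*86) * ln((86-1)/(86 +1))
xi = 0.023077

0.023077


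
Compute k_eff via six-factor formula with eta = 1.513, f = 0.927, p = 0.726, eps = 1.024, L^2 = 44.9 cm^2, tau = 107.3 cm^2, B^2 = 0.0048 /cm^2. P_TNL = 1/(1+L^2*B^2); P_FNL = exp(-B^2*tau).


k_inf = eta*f*p*eps = 1.513*0.927*0.726*1.024 = 1.042690
P_TNL = 1/(1 + L^2*B^2) = 1/(1 + 44.9*0.0048) = 0.8226932
P_FNL = exp(-B^2*tau) = exp(-0.0048*107.3) = 0.5974767
k_eff = k_inf * P_TNL * P_FNL = 1.042690 * 0.8226932 * 0.5974767
k_eff = 0.51252

0.51252


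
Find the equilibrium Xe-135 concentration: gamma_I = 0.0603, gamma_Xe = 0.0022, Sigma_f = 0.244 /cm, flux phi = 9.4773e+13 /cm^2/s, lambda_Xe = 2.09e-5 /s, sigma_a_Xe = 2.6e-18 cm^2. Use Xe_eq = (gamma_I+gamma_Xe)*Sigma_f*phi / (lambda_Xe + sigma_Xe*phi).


Xe_eq = (gamma_I + gamma_Xe) * Sigma_f * phi / (lambda_Xe + sigma_Xe * phi)
Numerator = (0.0603 + 0.0022) * 0.244 * 9.4773e+13 = 1.445288e+12
Denominator = 2.09e-5 + 2.6e-18 * 9.4773e+13 = 2.673098e-04
Xe_eq = 1.445288e+12 / 2.673098e-04 = 5.4068e+15 /cm^3

5.4068e+15


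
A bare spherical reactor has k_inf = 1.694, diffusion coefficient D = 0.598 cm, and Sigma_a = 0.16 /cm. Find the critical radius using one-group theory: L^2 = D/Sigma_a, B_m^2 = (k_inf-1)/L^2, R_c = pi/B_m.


L^2 = D / Sigma_a = 0.598 / 0.16 = 3.737500 cm^2
B_m^2 = (k_inf - 1) / L^2 = (1.694 - 1) / 3.737500 = 0.1856856 /cm^2
For a bare sphere: B_g = pi/R, so R_c = pi / sqrt(B_m^2)
R_c = pi / sqrt(0.1856856) = 7.2906 cm

7.2906


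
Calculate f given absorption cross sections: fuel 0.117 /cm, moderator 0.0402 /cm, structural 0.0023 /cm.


f = Sigma_a_fuel / (Sigma_a_fuel + Sigma_a_mod + Sigma_a_other)
f = 0.117 / (0.117 + 0.0402 + 0.0023)
f = 0.73354

0.73354


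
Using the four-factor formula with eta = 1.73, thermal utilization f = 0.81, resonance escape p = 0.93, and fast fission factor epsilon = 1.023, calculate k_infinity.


k_inf = eta * f * p * epsilon
k_inf = 1.73 * 0.81 * 0.93 * 1.023
k_inf = 1.3332

1.3332


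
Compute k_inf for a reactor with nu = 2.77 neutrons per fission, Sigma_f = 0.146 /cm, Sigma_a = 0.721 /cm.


k_inf = nu * Sigma_f / Sigma_a
k_inf = 2.77 * 0.146 / 0.721
k_inf = 0.56092

0.56092


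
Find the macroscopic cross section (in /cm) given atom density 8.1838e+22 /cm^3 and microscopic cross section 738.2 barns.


Sigma = N * sigma_barns * 1e-24
Sigma = 8.1838e+22 * 738.2 * 1e-24
Sigma = 60.413 /cm

60.413


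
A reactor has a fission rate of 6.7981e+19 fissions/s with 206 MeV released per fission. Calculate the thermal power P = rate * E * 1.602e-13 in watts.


P = fission_rate * E_MeV * 1.602e-13
P = 6.7981e+19 * 206 * 1.602e-13
P = 2.2435e+09 W

2.2435e+09


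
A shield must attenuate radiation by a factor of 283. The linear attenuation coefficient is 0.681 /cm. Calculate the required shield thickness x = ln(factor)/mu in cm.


x = ln(factor) / mu
x = ln(283) / 0.681
x = 8.2899 cm

8.2899


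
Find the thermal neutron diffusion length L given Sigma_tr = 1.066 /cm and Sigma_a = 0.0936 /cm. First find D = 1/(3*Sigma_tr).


D = 1 / (3 * Sigma_tr) = 1 / (3 * 1.066) = 0.3126954 cm
L = sqrt(D / Sigma_a)
L = sqrt(0.3126954 / 0.0936)
L = 1.8278 cm

1.8278


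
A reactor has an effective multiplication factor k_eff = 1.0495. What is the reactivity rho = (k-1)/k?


rho = (k_eff - 1) / k_eff
rho = (1.0495 - 1) / 1.0495
rho = 0.047165

0.047165


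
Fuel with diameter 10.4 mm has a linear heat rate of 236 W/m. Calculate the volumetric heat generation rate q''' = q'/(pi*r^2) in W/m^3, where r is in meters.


r = D / 2 / 1000 = 10.4 / 2 / 1000 = 0.0052 m
q''' = q' / (pi * r^2)
q''' = 236 / (pi * 0.0052^2)
q''' = 2.7781e+06 W/m^3

2.7781e+06


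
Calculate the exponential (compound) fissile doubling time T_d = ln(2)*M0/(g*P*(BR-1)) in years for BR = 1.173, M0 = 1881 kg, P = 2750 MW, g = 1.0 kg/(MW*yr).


Breeding gain G = BR - 1 = 1.173 - 1 = 0.173
Fissile production rate = g * P * G = 1.0 * 2750 * 0.173 = 475.75 kg/yr
T_d = ln(2) * M0 / (g * P * G)
T_d = ln(2) * 1881 / 475.75 = 2.7405 yr

2.7405


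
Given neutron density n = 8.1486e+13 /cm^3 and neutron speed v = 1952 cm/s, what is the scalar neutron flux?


phi = n * v
phi = 8.1486e+13 * 1952
phi = 1.5906e+17 /cm^2/s

1.5906e+17


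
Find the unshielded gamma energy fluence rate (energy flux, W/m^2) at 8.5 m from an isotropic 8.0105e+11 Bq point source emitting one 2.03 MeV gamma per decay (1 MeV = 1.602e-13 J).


psi = A * E * 1.602e-13 / (4*pi*r^2)
psi = 8.0105e+11 * 2.03 * 1.602e-13 / (4*pi*8.5^2)
psi = 2.8693e-04 W/m^2

2.8693e-04


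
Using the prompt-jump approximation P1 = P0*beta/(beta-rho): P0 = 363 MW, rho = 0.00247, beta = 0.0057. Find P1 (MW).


P1/P0 = beta / (beta - rho)
P1/P0 = 0.0057 / (0.0057 - 0.00247) = 1.764706
P1 = 363 * 1.764706 = 640.59 MW

640.59


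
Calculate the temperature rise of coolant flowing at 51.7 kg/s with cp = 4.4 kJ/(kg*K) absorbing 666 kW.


dT = Q / (m_dot * cp)
dT = 666 / (51.7 * 4.4)
dT = 2.9277 C

2.9277


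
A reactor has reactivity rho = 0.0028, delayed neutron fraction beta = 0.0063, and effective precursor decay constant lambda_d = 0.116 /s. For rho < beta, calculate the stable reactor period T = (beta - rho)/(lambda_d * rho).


T = (beta - rho) / (lambda_d * rho)
T = (0.0063 - 0.0028) / (0.116 * 0.0028)
T = 10.776 s

10.776


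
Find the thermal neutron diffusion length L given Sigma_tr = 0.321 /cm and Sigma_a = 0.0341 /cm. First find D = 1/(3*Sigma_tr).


D = 1 / (3 * Sigma_tr) = 1 / (3 * 0.321) = 1.038422 cm
L = sqrt(D / Sigma_a)
L = sqrt(1.038422 / 0.0341)
L = 5.5184 cm

5.5184


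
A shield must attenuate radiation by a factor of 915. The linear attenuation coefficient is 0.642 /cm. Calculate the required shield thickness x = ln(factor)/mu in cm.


x = ln(factor) / mu
x = ln(915) / 0.642
x = 10.621 cm

10.621


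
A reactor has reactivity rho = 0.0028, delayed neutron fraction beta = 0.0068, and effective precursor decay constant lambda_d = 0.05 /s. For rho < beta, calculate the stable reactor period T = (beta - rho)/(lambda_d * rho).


T = (beta - rho) / (lambda_d * rho)
T = (0.0068 - 0.0028) / (0.05 * 0.0028)
T = 28.571 s

28.571


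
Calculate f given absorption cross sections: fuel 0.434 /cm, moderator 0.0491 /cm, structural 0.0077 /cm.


f = Sigma_a_fuel / (Sigma_a_fuel + Sigma_a_mod + Sigma_a_other)
f = 0.434 / (0.434 + 0.0491 + 0.0077)
f = 0.88427

0.88427


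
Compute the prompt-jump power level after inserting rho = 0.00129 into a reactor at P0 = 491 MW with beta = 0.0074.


P1/P0 = beta / (beta - rho)
P1/P0 = 0.0074 / (0.0074 - 0.00129) = 1.211129
P1 = 491 * 1.211129 = 594.66 MW

594.66


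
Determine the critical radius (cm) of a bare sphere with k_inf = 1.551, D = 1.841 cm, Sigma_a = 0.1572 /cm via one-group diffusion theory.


L^2 = D / Sigma_a = 1.841 / 0.1572 = 11.71120 cm^2
B_m^2 = (k_inf - 1) / L^2 = (1.551 - 1) / 11.71120 = 0.04704898 /cm^2
For a bare sphere: B_g = pi/R, so R_c = pi / sqrt(B_m^2)
R_c = pi / sqrt(0.04704898) = 14.484 cm

14.484


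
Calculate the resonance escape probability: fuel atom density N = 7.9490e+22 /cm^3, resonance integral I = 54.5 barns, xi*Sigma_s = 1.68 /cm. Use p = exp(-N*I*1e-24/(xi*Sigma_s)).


p = exp(-N * I * 1e-24 / (xi*Sigma_s))
p = exp(-7.9490e+22 * 54.5 * 1e-24 / 1.68)
p = 0.075873

0.075873


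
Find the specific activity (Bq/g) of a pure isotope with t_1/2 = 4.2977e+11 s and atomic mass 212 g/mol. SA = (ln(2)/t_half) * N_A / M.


lambda = ln(2) / t_half = ln(2) / 4.2977e+11 = 1.612833e-12 /s
SA = lambda * N_A / M
SA = 1.612833e-12 * 6.022e23 / 212
SA = 4.5814e+09 Bq/g

4.5814e+09


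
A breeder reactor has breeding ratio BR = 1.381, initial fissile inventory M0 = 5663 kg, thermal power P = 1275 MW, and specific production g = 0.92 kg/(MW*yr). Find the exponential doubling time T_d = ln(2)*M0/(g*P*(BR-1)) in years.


Breeding gain G = BR - 1 = 1.381 - 1 = 0.381
Fissile production rate = g * P * G = 0.92 * 1275 * 0.381 = 446.913 kg/yr
T_d = ln(2) * M0 / (g * P * G)
T_d = ln(2) * 5663 / 446.913 = 8.7831 yr

8.7831


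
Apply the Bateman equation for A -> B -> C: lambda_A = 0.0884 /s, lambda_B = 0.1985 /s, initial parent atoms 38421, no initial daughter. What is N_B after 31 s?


N_B(t) = lambda_A * N_A0 / (lambda_B - lambda_A) * [exp(-lambda_A*t) - exp(-lambda_B*t)]
exp(-0.0884*31) = 0.06454452; exp(-0.1985*31) = 0.002126028
N_B = 0.0884 * 38421 / (0.1985 - 0.0884) * (0.06454452 - 0.002126028)
N_B = 1925.5

1925.5


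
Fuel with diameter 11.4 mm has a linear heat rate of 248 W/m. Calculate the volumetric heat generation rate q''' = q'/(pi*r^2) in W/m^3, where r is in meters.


r = D / 2 / 1000 = 11.4 / 2 / 1000 = 0.0057 m
q''' = q' / (pi * r^2)
q''' = 248 / (pi * 0.0057^2)
q''' = 2.4297e+06 W/m^3

2.4297e+06


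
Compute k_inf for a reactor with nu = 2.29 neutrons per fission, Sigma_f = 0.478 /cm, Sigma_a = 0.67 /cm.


k_inf = nu * Sigma_f / Sigma_a
k_inf = 2.29 * 0.478 / 0.67
k_inf = 1.6338

1.6338


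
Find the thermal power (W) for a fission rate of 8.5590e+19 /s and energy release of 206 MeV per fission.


P = fission_rate * E_MeV * 1.602e-13
P = 8.5590e+19 * 206 * 1.602e-13
P = 2.8246e+09 W

2.8246e+09


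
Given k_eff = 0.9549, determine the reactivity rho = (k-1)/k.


rho = (k_eff - 1) / k_eff
rho = (0.9549 - 1) / 0.9549
rho = -0.047230

-0.047230


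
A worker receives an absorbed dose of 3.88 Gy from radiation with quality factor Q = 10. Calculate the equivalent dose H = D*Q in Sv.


H = D * Q
H = 3.88 * 10
H = 38.800 Sv

38.800


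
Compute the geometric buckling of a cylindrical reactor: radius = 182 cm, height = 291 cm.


B^2 = (2.405/R)^2 + (pi/H)^2
B^2 = (2.405/182)^2 + (pi/291)^2
B^2 = 2.9117e-04 /cm^2

2.9117e-04


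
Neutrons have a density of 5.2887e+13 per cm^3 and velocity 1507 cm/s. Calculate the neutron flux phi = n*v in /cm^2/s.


phi = n * v
phi = 5.2887e+13 * 1507
phi = 7.9701e+16 /cm^2/s

7.9701e+16


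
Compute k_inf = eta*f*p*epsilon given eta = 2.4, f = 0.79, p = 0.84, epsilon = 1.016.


k_inf = eta * f * p * epsilon
k_inf = 2.4 * 0.79 * 0.84 * 1.016
k_inf = 1.6181

1.6181


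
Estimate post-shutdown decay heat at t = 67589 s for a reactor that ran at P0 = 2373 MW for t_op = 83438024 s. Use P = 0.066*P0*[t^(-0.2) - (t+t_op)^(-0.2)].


P/P0 = 0.066 * [t^(-0.2) - (t + t_op)^(-0.2)]
P/P0 = 0.066 * [67589^(-0.2) - (67589 + 83438024)^(-0.2)]
P/P0 = 0.066 * [0.1081496 - 0.02604095] = 0.005419171
P = 2373 * 0.005419171 = 12.860 MW

12.860


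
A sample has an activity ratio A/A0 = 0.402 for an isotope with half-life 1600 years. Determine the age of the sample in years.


lambda = ln(2) / t_half = ln(2) / 1600 = 4.332170e-04 /yr
t = -ln(A/A0) / lambda
t = -ln(0.402) / 4.332170e-04
t = 2103.6 yr

2103.6


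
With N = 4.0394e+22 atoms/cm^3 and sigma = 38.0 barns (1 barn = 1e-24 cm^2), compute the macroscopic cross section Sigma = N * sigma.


Sigma = N * sigma_barns * 1e-24
Sigma = 4.0394e+22 * 38.0 * 1e-24
Sigma = 1.5350 /cm

1.5350


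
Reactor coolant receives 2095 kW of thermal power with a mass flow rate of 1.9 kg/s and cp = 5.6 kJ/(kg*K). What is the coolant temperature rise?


dT = Q / (m_dot * cp)
dT = 2095 / (1.9 * 5.6)
dT = 196.90 C

196.90


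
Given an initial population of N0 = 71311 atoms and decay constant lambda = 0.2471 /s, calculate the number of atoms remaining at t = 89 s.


N = N0 * exp(-lambda * t)
N = 71311 * exp(-0.2471 * 89)
N = 2.0054e-05

2.0054e-05


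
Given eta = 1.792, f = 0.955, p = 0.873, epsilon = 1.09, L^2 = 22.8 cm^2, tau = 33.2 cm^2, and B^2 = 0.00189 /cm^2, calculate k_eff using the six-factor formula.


k_inf = eta*f*p*eps = 1.792*0.955*0.873*1.09 = 1.628479
P_TNL = 1/(1 + L^2*B^2) = 1/(1 + 22.8*0.00189) = 0.9586882
P_FNL = exp(-B^2*tau) = exp(-0.00189*33.2) = 0.9391801
k_eff = k_inf * P_TNL * P_FNL = 1.628479 * 0.9586882 * 0.9391801
k_eff = 1.4663

1.4663


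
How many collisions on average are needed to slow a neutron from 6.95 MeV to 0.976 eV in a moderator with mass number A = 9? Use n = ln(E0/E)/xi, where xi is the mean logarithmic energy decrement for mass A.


xi = 1 + (A-1)^2/(2A)*ln((A-1)/(A+1)) = 0.2066007 (for A = 9)
n = ln(E0/E) / xi
n = ln(6.95e6 / 0.976) / 0.2066007
n = ln(7.120902e+06) / 0.2066007 = 76.372

76.372


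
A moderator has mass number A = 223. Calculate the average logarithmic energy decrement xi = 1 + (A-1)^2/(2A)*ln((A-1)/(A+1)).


xi = 1 + (A-1)^2/(2A) * ln((A-1)/(A+1))
xi = 1 + (223-1)^2/(2*223) * ln((223-1)/(223 +1))
xi = 0.0089419

0.0089419


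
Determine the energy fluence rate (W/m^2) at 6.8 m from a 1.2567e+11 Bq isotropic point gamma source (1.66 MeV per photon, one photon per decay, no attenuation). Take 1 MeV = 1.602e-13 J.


psi = A * E * 1.602e-13 / (4*pi*r^2)
psi = 1.2567e+11 * 1.66 * 1.602e-13 / (4*pi*6.8^2)
psi = 5.7514e-05 W/m^2

5.7514e-05


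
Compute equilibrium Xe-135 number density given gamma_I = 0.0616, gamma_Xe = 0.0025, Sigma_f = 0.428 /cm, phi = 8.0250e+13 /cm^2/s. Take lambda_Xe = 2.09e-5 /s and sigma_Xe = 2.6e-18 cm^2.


Xe_eq = (gamma_I + gamma_Xe) * Sigma_f * phi / (lambda_Xe + sigma_Xe * phi)
Numerator = (0.0616 + 0.0025) * 0.428 * 8.0250e+13 = 2.201643e+12
Denominator = 2.09e-5 + 2.6e-18 * 8.0250e+13 = 2.295500e-04
Xe_eq = 2.201643e+12 / 2.295500e-04 = 9.5911e+15 /cm^3

9.5911e+15


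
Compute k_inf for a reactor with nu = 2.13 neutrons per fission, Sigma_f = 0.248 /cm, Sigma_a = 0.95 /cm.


k_inf = nu * Sigma_f / Sigma_a
k_inf = 2.13 * 0.248 / 0.95
k_inf = 0.55604

0.55604


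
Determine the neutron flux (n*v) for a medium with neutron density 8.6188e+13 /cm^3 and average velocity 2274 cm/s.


phi = n * v
phi = 8.6188e+13 * 2274
phi = 1.9599e+17 /cm^2/s

1.9599e+17


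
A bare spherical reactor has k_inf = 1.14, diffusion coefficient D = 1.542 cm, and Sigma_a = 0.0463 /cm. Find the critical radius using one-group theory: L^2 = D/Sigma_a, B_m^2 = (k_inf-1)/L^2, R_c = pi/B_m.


L^2 = D / Sigma_a = 1.542 / 0.0463 = 33.30454 cm^2
B_m^2 = (k_inf - 1) / L^2 = (1.14 - 1) / 33.30454 = 0.004203631 /cm^2
For a bare sphere: B_g = pi/R, so R_c = pi / sqrt(B_m^2)
R_c = pi / sqrt(0.004203631) = 48.455 cm

48.455


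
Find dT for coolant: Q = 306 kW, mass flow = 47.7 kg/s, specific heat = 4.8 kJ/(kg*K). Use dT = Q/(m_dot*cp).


dT = Q / (m_dot * cp)
dT = 306 / (47.7 * 4.8)
dT = 1.3365 C

1.3365


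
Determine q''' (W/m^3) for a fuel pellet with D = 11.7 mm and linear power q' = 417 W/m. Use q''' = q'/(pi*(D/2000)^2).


r = D / 2 / 1000 = 11.7 / 2 / 1000 = 0.00585 m
q''' = q' / (pi * r^2)
q''' = 417 / (pi * 0.00585^2)
q''' = 3.8786e+06 W/m^3

3.8786e+06


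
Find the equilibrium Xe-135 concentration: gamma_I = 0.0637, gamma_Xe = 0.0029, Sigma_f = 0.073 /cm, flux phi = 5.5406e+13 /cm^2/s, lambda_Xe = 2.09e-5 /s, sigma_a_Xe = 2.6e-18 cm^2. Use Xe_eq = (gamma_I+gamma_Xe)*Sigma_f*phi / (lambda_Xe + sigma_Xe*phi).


Xe_eq = (gamma_I + gamma_Xe) * Sigma_f * phi / (lambda_Xe + sigma_Xe * phi)
Numerator = (0.0637 + 0.0029) * 0.073 * 5.5406e+13 = 2.693729e+11
Denominator = 2.09e-5 + 2.6e-18 * 5.5406e+13 = 1.649556e-04
Xe_eq = 2.693729e+11 / 1.649556e-04 = 1.6330e+15 /cm^3

1.6330e+15


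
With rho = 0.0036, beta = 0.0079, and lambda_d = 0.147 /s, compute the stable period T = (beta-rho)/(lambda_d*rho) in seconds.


T = (beta - rho) / (lambda_d * rho)
T = (0.0079 - 0.0036) / (0.147 * 0.0036)
T = 8.1255 s

8.1255


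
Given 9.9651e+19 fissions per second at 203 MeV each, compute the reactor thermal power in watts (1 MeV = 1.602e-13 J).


P = fission_rate * E_MeV * 1.602e-13
P = 9.9651e+19 * 203 * 1.602e-13
P = 3.2407e+09 W

3.2407e+09


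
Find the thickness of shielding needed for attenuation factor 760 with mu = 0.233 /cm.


x = ln(factor) / mu
x = ln(760) / 0.233
x = 28.469 cm

28.469


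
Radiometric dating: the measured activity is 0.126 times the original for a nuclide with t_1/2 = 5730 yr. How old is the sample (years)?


lambda = ln(2) / t_half = ln(2) / 5730 = 1.209681e-04 /yr
t = -ln(A/A0) / lambda
t = -ln(0.126) / 1.209681e-04
t = 17124 yr

17124


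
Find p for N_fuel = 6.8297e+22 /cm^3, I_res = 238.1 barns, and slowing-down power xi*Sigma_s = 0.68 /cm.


p = exp(-N * I * 1e-24 / (xi*Sigma_s))
p = exp(-6.8297e+22 * 238.1 * 1e-24 / 0.68)
p = 4.1142e-11

4.1142e-11


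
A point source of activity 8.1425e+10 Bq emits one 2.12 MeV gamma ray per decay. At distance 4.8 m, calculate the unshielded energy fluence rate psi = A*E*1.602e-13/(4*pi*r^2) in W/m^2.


psi = A * E * 1.602e-13 / (4*pi*r^2)
psi = 8.1425e+10 * 2.12 * 1.602e-13 / (4*pi*4.8^2)
psi = 9.5513e-05 W/m^2

9.5513e-05


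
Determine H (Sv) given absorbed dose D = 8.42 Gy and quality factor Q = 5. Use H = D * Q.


H = D * Q
H = 8.42 * 5
H = 42.100 Sv

42.100


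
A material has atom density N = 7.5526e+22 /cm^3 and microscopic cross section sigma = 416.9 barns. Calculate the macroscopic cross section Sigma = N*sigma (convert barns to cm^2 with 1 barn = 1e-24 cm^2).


Sigma = N * sigma_barns * 1e-24
Sigma = 7.5526e+22 * 416.9 * 1e-24
Sigma = 31.487 /cm

31.487


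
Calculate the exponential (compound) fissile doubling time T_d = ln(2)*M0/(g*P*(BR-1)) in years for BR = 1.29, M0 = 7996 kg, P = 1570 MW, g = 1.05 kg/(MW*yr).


Breeding gain G = BR - 1 = 1.29 - 1 = 0.29
Fissile production rate = g * P * G = 1.05 * 1570 * 0.29 = 478.065 kg/yr
T_d = ln(2) * M0 / (g * P * G)
T_d = ln(2) * 7996 / 478.065 = 11.593 yr

11.593


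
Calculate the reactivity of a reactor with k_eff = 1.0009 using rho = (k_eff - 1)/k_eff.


rho = (k_eff - 1) / k_eff
rho = (1.0009 - 1) / 1.0009
rho = 8.9919e-04

8.9919e-04


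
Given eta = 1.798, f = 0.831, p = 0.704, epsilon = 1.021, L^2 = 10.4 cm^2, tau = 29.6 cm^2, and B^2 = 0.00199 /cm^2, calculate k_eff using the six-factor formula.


k_inf = eta*f*p*eps = 1.798*0.831*0.704*1.021 = 1.073962
P_TNL = 1/(1 + L^2*B^2) = 1/(1 + 10.4*0.00199) = 0.9797236
P_FNL = exp(-B^2*tau) = exp(-0.00199*29.6) = 0.9427973
k_eff = k_inf * P_TNL * P_FNL = 1.073962 * 0.9797236 * 0.9427973
k_eff = 0.99200

0.99200


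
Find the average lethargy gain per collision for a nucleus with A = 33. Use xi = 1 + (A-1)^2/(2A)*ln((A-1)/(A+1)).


xi = 1 + (A-1)^2/(2A) * ln((A-1)/(A+1))
xi = 1 + (33-1)^2/(2*33) * ln((33-1)/(33 +1))
xi = 0.059400

0.059400


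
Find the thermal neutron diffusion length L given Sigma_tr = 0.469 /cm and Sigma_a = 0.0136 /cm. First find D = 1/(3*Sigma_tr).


D = 1 / (3 * Sigma_tr) = 1 / (3 * 0.469) = 0.7107321 cm
L = sqrt(D / Sigma_a)
L = sqrt(0.7107321 / 0.0136)
L = 7.2291 cm

7.2291


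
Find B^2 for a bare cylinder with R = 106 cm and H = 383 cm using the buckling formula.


B^2 = (2.405/R)^2 + (pi/H)^2
B^2 = (2.405/106)^2 + (pi/383)^2
B^2 = 5.8206e-04 /cm^2

5.8206e-04


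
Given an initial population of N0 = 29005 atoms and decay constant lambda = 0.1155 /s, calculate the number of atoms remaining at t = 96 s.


N = N0 * exp(-lambda * t)
N = 29005 * exp(-0.1155 * 96)
N = 0.44362

0.44362


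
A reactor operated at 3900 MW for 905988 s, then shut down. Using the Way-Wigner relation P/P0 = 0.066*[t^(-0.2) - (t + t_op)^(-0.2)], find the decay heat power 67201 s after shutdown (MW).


P/P0 = 0.066 * [t^(-0.2) - (t + t_op)^(-0.2)]
P/P0 = 0.066 * [67201^(-0.2) - (67201 + 905988)^(-0.2)]
P/P0 = 0.066 * [0.1082742 - 0.06343962] = 0.002959082
P = 3900 * 0.002959082 = 11.540 MW

11.540


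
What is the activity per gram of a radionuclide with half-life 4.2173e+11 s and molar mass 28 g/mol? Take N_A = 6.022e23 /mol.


lambda = ln(2) / t_half = ln(2) / 4.2173e+11 = 1.643580e-12 /s
SA = lambda * N_A / M
SA = 1.643580e-12 * 6.022e23 / 28
SA = 3.5349e+10 Bq/g

3.5349e+10


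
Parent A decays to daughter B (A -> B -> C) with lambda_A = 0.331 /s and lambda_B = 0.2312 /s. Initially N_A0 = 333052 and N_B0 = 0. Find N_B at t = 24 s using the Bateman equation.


N_B(t) = lambda_A * N_A0 / (lambda_B - lambda_A) * [exp(-lambda_A*t) - exp(-lambda_B*t)]
exp(-0.331*24) = 3.547845e-04; exp(-0.2312*24) = 0.003892125
N_B = 0.331 * 333052 / (0.2312 - 0.331) * (3.547845e-04 - 0.003892125)
N_B = 3907.4

3907.4


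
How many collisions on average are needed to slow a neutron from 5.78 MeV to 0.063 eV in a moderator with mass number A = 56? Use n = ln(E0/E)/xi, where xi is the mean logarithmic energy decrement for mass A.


xi = 1 + (A-1)^2/(2A)*ln((A-1)/(A+1)) = 0.03529286 (for A = 56)
n = ln(E0/E) / xi
n = ln(5.78e6 / 0.063) / 0.03529286
n = ln(9.174603e+07) / 0.03529286 = 519.50

519.50


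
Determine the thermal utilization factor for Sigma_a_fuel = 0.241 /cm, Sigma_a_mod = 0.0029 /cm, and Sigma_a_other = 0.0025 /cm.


f = Sigma_a_fuel / (Sigma_a_fuel + Sigma_a_mod + Sigma_a_other)
f = 0.241 / (0.241 + 0.0029 + 0.0025)
f = 0.97808

0.97808


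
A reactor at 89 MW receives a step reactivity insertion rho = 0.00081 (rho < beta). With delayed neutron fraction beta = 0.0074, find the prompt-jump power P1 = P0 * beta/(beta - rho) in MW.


P1/P0 = beta / (beta - rho)
P1/P0 = 0.0074 / (0.0074 - 0.00081) = 1.122914
P1 = 89 * 1.122914 = 99.939 MW

99.939


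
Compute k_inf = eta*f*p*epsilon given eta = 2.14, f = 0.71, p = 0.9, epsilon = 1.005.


k_inf = eta * f * p * epsilon
k_inf = 2.14 * 0.71 * 0.9 * 1.005
k_inf = 1.3743

1.3743


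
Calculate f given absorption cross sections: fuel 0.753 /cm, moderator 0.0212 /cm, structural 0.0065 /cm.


f = Sigma_a_fuel / (Sigma_a_fuel + Sigma_a_mod + Sigma_a_other)
f = 0.753 / (0.753 + 0.0212 + 0.0065)
f = 0.96452

0.96452


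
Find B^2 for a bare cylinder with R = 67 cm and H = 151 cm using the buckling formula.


B^2 = (2.405/R)^2 + (pi/H)^2
B^2 = (2.405/67)^2 + (pi/151)^2
B^2 = 0.0017213 /cm^2

0.0017213


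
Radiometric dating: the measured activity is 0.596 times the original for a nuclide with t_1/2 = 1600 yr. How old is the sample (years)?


lambda = ln(2) / t_half = ln(2) / 1600 = 4.332170e-04 /yr
t = -ln(A/A0) / lambda
t = -ln(0.596) / 4.332170e-04
t = 1194.6 yr

1194.6


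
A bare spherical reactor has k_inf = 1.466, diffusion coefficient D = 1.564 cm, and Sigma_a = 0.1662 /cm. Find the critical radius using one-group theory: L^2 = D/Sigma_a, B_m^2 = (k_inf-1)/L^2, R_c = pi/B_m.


L^2 = D / Sigma_a = 1.564 / 0.1662 = 9.410349 cm^2
B_m^2 = (k_inf - 1) / L^2 = (1.466 - 1) / 9.410349 = 0.04951995 /cm^2
For a bare sphere: B_g = pi/R, so R_c = pi / sqrt(B_m^2)
R_c = pi / sqrt(0.04951995) = 14.118 cm

14.118


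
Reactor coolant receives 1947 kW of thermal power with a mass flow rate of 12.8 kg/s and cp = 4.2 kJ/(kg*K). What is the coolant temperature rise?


dT = Q / (m_dot * cp)
dT = 1947 / (12.8 * 4.2)
dT = 36.217 C

36.217


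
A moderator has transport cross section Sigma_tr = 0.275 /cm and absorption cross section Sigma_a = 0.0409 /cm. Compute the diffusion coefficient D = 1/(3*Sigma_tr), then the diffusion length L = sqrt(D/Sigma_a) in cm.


D = 1 / (3 * Sigma_tr) = 1 / (3 * 0.275) = 1.212121 cm
L = sqrt(D / Sigma_a)
L = sqrt(1.212121 / 0.0409)
L = 5.4439 cm

5.4439


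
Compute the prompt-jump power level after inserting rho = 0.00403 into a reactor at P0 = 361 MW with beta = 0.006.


P1/P0 = beta / (beta - rho)
P1/P0 = 0.006 / (0.006 - 0.00403) = 3.045685
P1 = 361 * 3.045685 = 1099.5 MW

1099.5


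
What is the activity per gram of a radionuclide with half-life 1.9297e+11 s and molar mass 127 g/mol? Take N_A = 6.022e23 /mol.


lambda = ln(2) / t_half = ln(2) / 1.9297e+11 = 3.591995e-12 /s
SA = lambda * N_A / M
SA = 3.591995e-12 * 6.022e23 / 127
SA = 1.7032e+10 Bq/g

1.7032e+10


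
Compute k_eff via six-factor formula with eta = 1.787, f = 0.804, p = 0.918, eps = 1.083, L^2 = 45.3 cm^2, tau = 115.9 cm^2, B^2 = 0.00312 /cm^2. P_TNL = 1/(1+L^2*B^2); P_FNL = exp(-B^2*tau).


k_inf = eta*f*p*eps = 1.787*0.804*0.918*1.083 = 1.428406
P_TNL = 1/(1 + L^2*B^2) = 1/(1 + 45.3*0.00312) = 0.8761662
P_FNL = exp(-B^2*tau) = exp(-0.00312*115.9) = 0.6965554
k_eff = k_inf * P_TNL * P_FNL = 1.428406 * 0.8761662 * 0.6965554
k_eff = 0.87175

0.87175


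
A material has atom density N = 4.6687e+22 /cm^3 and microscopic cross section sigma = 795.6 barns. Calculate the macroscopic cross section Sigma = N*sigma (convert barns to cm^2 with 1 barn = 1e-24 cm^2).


Sigma = N * sigma_barns * 1e-24
Sigma = 4.6687e+22 * 795.6 * 1e-24
Sigma = 37.144 /cm

37.144


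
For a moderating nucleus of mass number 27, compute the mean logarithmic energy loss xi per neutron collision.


xi = 1 + (A-1)^2/(2A) * ln((A-1)/(A+1))
xi = 1 + (27-1)^2/(2*27) * ln((27-1)/(27 +1))
xi = 0.072278

0.072278


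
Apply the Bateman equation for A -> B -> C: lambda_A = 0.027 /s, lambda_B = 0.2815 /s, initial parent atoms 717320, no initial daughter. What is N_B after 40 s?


N_B(t) = lambda_A * N_A0 / (lambda_B - lambda_A) * [exp(-lambda_A*t) - exp(-lambda_B*t)]
exp(-0.027*40) = 0.3395955; exp(-0.2815*40) = 1.287787e-05
N_B = 0.027 * 717320 / (0.2815 - 0.027) * (0.3395955 - 1.287787e-05)
N_B = 25842

25842


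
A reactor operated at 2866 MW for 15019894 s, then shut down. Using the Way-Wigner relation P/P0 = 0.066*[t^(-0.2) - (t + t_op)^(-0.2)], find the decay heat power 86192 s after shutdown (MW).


P/P0 = 0.066 * [t^(-0.2) - (t + t_op)^(-0.2)]
P/P0 = 0.066 * [86192^(-0.2) - (86192 + 15019894)^(-0.2)]
P/P0 = 0.066 * [0.1030165 - 0.03665807] = 0.004379656
P = 2866 * 0.004379656 = 12.552 MW

12.552


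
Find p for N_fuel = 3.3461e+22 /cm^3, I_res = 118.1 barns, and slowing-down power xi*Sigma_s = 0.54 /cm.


p = exp(-N * I * 1e-24 / (xi*Sigma_s))
p = exp(-3.3461e+22 * 118.1 * 1e-24 / 0.54)
p = 6.6346e-04

6.6346e-04


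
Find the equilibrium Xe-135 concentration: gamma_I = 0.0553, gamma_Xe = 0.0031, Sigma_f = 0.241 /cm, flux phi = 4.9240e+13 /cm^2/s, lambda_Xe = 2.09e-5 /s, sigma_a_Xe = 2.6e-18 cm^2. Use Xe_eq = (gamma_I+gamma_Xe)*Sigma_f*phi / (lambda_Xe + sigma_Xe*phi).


Xe_eq = (gamma_I + gamma_Xe) * Sigma_f * phi / (lambda_Xe + sigma_Xe * phi)
Numerator = (0.0553 + 0.0031) * 0.241 * 4.9240e+13 = 6.930235e+11
Denominator = 2.09e-5 + 2.6e-18 * 4.9240e+13 = 1.489240e-04
Xe_eq = 6.930235e+11 / 1.489240e-04 = 4.6535e+15 /cm^3

4.6535e+15


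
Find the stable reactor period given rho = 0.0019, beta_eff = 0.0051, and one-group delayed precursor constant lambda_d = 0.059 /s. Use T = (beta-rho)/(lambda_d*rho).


T = (beta - rho) / (lambda_d * rho)
T = (0.0051 - 0.0019) / (0.059 * 0.0019)
T = 28.546 s

28.546


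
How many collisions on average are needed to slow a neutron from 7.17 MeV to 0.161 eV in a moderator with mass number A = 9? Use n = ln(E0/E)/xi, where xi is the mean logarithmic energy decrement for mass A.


xi = 1 + (A-1)^2/(2A)*ln((A-1)/(A+1)) = 0.2066007 (for A = 9)
n = ln(E0/E) / xi
n = ln(7.17e6 / 0.161) / 0.2066007
n = ln(4.453416e+07) / 0.2066007 = 85.245

85.245


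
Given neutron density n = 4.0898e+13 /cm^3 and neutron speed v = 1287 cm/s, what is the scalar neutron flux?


phi = n * v
phi = 4.0898e+13 * 1287
phi = 5.2636e+16 /cm^2/s

5.2636e+16


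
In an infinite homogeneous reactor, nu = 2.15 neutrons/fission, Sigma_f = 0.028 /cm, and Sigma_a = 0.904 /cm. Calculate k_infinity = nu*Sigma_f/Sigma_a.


k_inf = nu * Sigma_f / Sigma_a
k_inf = 2.15 * 0.028 / 0.904
k_inf = 0.066593

0.066593


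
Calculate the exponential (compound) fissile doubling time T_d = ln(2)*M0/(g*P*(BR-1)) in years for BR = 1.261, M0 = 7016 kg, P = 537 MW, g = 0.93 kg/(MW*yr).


Breeding gain G = BR - 1 = 1.261 - 1 = 0.261
Fissile production rate = g * P * G = 0.93 * 537 * 0.261 = 130.34601 kg/yr
T_d = ln(2) * M0 / (g * P * G)
T_d = ln(2) * 7016 / 130.34601 = 37.309 yr

37.309


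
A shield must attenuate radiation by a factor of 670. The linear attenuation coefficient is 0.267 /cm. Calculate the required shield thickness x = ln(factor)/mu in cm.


x = ln(factor) / mu
x = ln(670) / 0.267
x = 24.372 cm

24.372


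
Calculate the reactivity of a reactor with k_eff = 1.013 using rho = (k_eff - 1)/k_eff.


rho = (k_eff - 1) / k_eff
rho = (1.013 - 1) / 1.013
rho = 0.012833

0.012833


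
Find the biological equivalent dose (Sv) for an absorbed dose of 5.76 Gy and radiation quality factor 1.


H = D * Q
H = 5.76 * 1
H = 5.7600 Sv

5.7600


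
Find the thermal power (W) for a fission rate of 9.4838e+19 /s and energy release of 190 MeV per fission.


P = fission_rate * E_MeV * 1.602e-13
P = 9.4838e+19 * 190 * 1.602e-13
P = 2.8867e+09 W

2.8867e+09


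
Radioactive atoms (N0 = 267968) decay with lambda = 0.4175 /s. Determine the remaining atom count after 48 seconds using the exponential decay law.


N = N0 * exp(-lambda * t)
N = 267968 * exp(-0.4175 * 48)
N = 5.3067e-04

5.3067e-04


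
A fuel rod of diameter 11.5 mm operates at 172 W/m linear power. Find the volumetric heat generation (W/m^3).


r = D / 2 / 1000 = 11.5 / 2 / 1000 = 0.00575 m
q''' = q' / (pi * r^2)
q''' = 172 / (pi * 0.00575^2)
q''' = 1.6559e+06 W/m^3

1.6559e+06


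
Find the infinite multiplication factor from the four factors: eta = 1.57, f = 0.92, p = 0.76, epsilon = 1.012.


k_inf = eta * f * p * epsilon
k_inf = 1.57 * 0.92 * 0.76 * 1.012
k_inf = 1.1109

1.1109


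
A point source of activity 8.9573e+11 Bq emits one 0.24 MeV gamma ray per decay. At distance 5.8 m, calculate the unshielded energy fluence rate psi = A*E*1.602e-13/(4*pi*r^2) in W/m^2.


psi = A * E * 1.602e-13 / (4*pi*r^2)
psi = 8.9573e+11 * 0.24 * 1.602e-13 / (4*pi*5.8^2)
psi = 8.1468e-05 W/m^2

8.1468e-05


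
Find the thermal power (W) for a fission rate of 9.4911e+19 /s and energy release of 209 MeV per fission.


P = fission_rate * E_MeV * 1.602e-13
P = 9.4911e+19 * 209 * 1.602e-13
P = 3.1778e+09 W

3.1778e+09


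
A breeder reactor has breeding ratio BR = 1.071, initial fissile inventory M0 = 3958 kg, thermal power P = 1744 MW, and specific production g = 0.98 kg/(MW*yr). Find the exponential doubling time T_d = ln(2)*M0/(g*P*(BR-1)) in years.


Breeding gain G = BR - 1 = 1.071 - 1 = 0.071
Fissile production rate = g * P * G = 0.98 * 1744 * 0.071 = 121.34752 kg/yr
T_d = ln(2) * M0 / (g * P * G)
T_d = ln(2) * 3958 / 121.34752 = 22.608 yr

22.608


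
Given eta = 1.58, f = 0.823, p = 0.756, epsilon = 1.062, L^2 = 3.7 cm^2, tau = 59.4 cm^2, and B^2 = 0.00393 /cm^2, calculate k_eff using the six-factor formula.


k_inf = eta*f*p*eps = 1.58*0.823*0.756*1.062 = 1.044007
P_TNL = 1/(1 + L^2*B^2) = 1/(1 + 3.7*0.00393) = 0.9856674
P_FNL = exp(-B^2*tau) = exp(-0.00393*59.4) = 0.7918035
k_eff = k_inf * P_TNL * P_FNL = 1.044007 * 0.9856674 * 0.7918035
k_eff = 0.81480

0.81480


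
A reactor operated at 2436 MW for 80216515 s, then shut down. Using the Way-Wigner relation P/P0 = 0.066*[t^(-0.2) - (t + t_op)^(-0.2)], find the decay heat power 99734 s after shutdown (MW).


P/P0 = 0.066 * [t^(-0.2) - (t + t_op)^(-0.2)]
P/P0 = 0.066 * [99734^(-0.2) - (99734 + 80216515)^(-0.2)]
P/P0 = 0.066 * [0.1000533 - 0.02624456] = 0.004871377
P = 2436 * 0.004871377 = 11.867 MW

11.867


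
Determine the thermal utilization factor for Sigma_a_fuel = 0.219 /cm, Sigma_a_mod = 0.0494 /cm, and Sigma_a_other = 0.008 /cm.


f = Sigma_a_fuel / (Sigma_a_fuel + Sigma_a_mod + Sigma_a_other)
f = 0.219 / (0.219 + 0.0494 + 0.008)
f = 0.79233

0.79233


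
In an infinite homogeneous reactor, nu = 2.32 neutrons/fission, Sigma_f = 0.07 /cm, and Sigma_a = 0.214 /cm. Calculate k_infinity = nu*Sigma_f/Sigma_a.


k_inf = nu * Sigma_f / Sigma_a
k_inf = 2.32 * 0.07 / 0.214
k_inf = 0.75888

0.75888


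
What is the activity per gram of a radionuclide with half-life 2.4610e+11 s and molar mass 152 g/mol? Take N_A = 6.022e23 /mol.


lambda = ln(2) / t_half = ln(2) / 2.4610e+11 = 2.816527e-12 /s
SA = lambda * N_A / M
SA = 2.816527e-12 * 6.022e23 / 152
SA = 1.1159e+10 Bq/g

1.1159e+10


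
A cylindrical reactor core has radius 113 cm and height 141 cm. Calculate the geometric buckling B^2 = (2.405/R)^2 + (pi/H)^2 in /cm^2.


B^2 = (2.405/R)^2 + (pi/H)^2
B^2 = (2.405/113)^2 + (pi/141)^2
B^2 = 9.4941e-04 /cm^2

9.4941e-04


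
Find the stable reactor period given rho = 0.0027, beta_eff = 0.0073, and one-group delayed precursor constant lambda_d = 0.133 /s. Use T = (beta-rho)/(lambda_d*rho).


T = (beta - rho) / (lambda_d * rho)
T = (0.0073 - 0.0027) / (0.133 * 0.0027)
T = 12.810 s

12.810


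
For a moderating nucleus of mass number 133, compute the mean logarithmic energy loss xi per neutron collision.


xi = 1 + (A-1)^2/(2A) * ln((A-1)/(A+1))
xi = 1 + (133-1)^2/(2*133) * ln((133-1)/(133 +1))
xi = 0.014962

0.014962


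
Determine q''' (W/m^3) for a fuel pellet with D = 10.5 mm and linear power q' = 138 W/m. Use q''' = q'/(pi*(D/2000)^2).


r = D / 2 / 1000 = 10.5 / 2 / 1000 = 0.00525 m
q''' = q' / (pi * r^2)
q''' = 138 / (pi * 0.00525^2)
q''' = 1.5937e+06 W/m^3

1.5937e+06


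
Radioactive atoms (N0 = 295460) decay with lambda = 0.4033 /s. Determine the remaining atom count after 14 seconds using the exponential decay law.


N = N0 * exp(-lambda * t)
N = 295460 * exp(-0.4033 * 14)
N = 1043.2

1043.2


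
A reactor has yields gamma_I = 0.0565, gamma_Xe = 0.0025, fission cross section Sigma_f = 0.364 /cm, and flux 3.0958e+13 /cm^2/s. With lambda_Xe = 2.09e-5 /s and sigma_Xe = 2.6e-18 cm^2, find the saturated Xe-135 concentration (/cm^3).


Xe_eq = (gamma_I + gamma_Xe) * Sigma_f * phi / (lambda_Xe + sigma_Xe * phi)
Numerator = (0.0565 + 0.0025) * 0.364 * 3.0958e+13 = 6.648540e+11
Denominator = 2.09e-5 + 2.6e-18 * 3.0958e+13 = 1.013908e-04
Xe_eq = 6.648540e+11 / 1.013908e-04 = 6.5573e+15 /cm^3

6.5573e+15


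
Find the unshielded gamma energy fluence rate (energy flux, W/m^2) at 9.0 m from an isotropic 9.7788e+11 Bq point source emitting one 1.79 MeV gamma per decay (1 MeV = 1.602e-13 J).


psi = A * E * 1.602e-13 / (4*pi*r^2)
psi = 9.7788e+11 * 1.79 * 1.602e-13 / (4*pi*9.0^2)
psi = 2.7549e-04 W/m^2

2.7549e-04


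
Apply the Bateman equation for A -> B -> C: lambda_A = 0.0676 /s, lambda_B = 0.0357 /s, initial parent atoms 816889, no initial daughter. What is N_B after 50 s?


N_B(t) = lambda_A * N_A0 / (lambda_B - lambda_A) * [exp(-lambda_A*t) - exp(-lambda_B*t)]
exp(-0.0676*50) = 0.03404745; exp(-0.0357*50) = 0.1677971
N_B = 0.0676 * 816889 / (0.0357 - 0.0676) * (0.03404745 - 0.1677971)
N_B = 231532

231532


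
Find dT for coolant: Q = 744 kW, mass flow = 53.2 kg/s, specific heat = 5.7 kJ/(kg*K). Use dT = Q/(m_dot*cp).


dT = Q / (m_dot * cp)
dT = 744 / (53.2 * 5.7)
dT = 2.4535 C

2.4535


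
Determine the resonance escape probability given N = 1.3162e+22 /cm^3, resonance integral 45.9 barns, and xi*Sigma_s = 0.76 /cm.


p = exp(-N * I * 1e-24 / (xi*Sigma_s))
p = exp(-1.3162e+22 * 45.9 * 1e-24 / 0.76)
p = 0.45162

0.45162


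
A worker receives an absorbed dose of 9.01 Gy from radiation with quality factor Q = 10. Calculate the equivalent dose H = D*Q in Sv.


H = D * Q
H = 9.01 * 10
H = 90.100 Sv

90.100


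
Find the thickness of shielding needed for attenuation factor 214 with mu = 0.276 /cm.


x = ln(factor) / mu
x = ln(214) / 0.276
x = 19.442 cm

19.442


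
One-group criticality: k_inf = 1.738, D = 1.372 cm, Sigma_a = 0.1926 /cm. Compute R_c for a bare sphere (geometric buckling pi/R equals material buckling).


L^2 = D / Sigma_a = 1.372 / 0.1926 = 7.123572 cm^2
B_m^2 = (k_inf - 1) / L^2 = (1.738 - 1) / 7.123572 = 0.1035997 /cm^2
For a bare sphere: B_g = pi/R, so R_c = pi / sqrt(B_m^2)
R_c = pi / sqrt(0.1035997) = 9.7605 cm

9.7605


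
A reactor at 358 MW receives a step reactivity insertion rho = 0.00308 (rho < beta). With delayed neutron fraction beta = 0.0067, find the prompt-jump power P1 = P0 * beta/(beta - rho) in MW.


P1/P0 = beta / (beta - rho)
P1/P0 = 0.0067 / (0.0067 - 0.00308) = 1.850829
P1 = 358 * 1.850829 = 662.60 MW

662.60


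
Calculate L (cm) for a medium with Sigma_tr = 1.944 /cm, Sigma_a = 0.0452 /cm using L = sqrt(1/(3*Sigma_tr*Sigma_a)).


D = 1 / (3 * Sigma_tr) = 1 / (3 * 1.944) = 0.1714678 cm
L = sqrt(D / Sigma_a)
L = sqrt(0.1714678 / 0.0452)
L = 1.9477 cm

1.9477


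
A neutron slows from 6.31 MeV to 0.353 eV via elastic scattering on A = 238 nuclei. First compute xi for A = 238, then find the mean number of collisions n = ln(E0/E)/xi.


xi = 1 + (A-1)^2/(2A)*ln((A-1)/(A+1)) = 0.008379872 (for A = 238)
n = ln(E0/E) / xi
n = ln(6.31e6 / 0.353) / 0.008379872
n = ln(1.787535e+07) / 0.008379872 = 1992.7

1992.7


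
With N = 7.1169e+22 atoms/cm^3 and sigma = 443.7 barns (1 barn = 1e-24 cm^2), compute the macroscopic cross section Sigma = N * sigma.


Sigma = N * sigma_barns * 1e-24
Sigma = 7.1169e+22 * 443.7 * 1e-24
Sigma = 31.578 /cm

31.578


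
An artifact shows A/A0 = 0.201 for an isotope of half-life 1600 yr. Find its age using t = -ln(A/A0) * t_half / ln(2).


lambda = ln(2) / t_half = ln(2) / 1600 = 4.332170e-04 /yr
t = -ln(A/A0) / lambda
t = -ln(0.201) / 4.332170e-04
t = 3703.6 yr

3703.6


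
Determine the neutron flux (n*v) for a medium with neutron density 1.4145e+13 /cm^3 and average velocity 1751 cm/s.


phi = n * v
phi = 1.4145e+13 * 1751
phi = 2.4768e+16 /cm^2/s

2.4768e+16
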